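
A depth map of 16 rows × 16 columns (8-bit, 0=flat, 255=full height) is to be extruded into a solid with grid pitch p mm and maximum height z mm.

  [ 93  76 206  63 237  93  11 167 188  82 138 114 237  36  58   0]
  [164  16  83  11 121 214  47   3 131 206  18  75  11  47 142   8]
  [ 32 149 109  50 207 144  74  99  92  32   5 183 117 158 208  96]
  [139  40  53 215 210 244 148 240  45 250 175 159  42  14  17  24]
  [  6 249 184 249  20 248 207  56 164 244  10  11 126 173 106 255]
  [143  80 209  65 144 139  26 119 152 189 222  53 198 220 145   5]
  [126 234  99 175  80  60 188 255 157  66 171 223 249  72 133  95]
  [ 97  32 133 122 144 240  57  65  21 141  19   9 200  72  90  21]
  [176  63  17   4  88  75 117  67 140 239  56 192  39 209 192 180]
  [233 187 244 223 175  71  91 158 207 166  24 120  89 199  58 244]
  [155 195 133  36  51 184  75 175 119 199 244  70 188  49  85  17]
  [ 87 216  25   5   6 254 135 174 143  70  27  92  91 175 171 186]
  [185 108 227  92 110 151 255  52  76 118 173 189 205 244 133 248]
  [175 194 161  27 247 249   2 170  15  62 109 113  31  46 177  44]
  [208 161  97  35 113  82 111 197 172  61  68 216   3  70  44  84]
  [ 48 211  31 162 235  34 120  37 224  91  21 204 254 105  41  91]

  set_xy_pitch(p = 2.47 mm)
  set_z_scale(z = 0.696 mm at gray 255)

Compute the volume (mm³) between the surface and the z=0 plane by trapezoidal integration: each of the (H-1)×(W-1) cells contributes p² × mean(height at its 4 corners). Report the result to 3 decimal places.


461.165

height_mm = gray/255 × 0.696; cell vol = 2.47² × mean(4 corners)
unit = 2.47² × 0.696 / (4×255) = 0.00416297 mm³ per gray-sum
row 0: Σ corner-gray over 15 cells = 5927  → 24.6739
row 1: Σ corner-gray over 15 cells = 5804  → 24.1619
row 2: Σ corner-gray over 15 cells = 7249  → 30.1773
row 3: Σ corner-gray over 15 cells = 8222  → 34.2279
row 4: Σ corner-gray over 15 cells = 8425  → 35.0730
row 5: Σ corner-gray over 15 cells = 8615  → 35.8640
row 6: Σ corner-gray over 15 cells = 7353  → 30.6103
row 7: Σ corner-gray over 15 cells = 6160  → 25.6439
row 8: Σ corner-gray over 15 cells = 7853  → 32.6918
row 9: Σ corner-gray over 15 cells = 8279  → 34.4652
row 10: Σ corner-gray over 15 cells = 7219  → 30.0525
row 11: Σ corner-gray over 15 cells = 8140  → 33.8866
row 12: Σ corner-gray over 15 cells = 8124  → 33.8199
row 13: Σ corner-gray over 15 cells = 6577  → 27.3798
row 14: Σ corner-gray over 15 cells = 6831  → 28.4372
Σ rows: total corner-gray = 110778  → 461.1652 mm³


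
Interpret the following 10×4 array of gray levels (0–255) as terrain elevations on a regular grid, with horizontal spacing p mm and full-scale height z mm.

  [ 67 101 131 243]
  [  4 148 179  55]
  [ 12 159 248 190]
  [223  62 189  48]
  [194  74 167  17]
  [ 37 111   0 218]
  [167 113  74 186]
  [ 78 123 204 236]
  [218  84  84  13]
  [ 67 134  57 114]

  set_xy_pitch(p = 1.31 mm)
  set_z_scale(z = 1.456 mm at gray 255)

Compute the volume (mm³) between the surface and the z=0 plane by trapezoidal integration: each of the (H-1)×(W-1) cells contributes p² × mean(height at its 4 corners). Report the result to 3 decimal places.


32.348

height_mm = gray/255 × 1.456; cell vol = 1.31² × mean(4 corners)
unit = 1.31² × 1.456 / (4×255) = 0.00244965 mm³ per gray-sum
row 0: Σ corner-gray over 3 cells = 1487  → 3.6426
row 1: Σ corner-gray over 3 cells = 1729  → 4.2354
row 2: Σ corner-gray over 3 cells = 1789  → 4.3824
row 3: Σ corner-gray over 3 cells = 1466  → 3.5912
row 4: Σ corner-gray over 3 cells = 1170  → 2.8661
row 5: Σ corner-gray over 3 cells = 1204  → 2.9494
row 6: Σ corner-gray over 3 cells = 1695  → 4.1522
row 7: Σ corner-gray over 3 cells = 1535  → 3.7602
row 8: Σ corner-gray over 3 cells = 1130  → 2.7681
Σ rows: total corner-gray = 13205  → 32.3476 mm³


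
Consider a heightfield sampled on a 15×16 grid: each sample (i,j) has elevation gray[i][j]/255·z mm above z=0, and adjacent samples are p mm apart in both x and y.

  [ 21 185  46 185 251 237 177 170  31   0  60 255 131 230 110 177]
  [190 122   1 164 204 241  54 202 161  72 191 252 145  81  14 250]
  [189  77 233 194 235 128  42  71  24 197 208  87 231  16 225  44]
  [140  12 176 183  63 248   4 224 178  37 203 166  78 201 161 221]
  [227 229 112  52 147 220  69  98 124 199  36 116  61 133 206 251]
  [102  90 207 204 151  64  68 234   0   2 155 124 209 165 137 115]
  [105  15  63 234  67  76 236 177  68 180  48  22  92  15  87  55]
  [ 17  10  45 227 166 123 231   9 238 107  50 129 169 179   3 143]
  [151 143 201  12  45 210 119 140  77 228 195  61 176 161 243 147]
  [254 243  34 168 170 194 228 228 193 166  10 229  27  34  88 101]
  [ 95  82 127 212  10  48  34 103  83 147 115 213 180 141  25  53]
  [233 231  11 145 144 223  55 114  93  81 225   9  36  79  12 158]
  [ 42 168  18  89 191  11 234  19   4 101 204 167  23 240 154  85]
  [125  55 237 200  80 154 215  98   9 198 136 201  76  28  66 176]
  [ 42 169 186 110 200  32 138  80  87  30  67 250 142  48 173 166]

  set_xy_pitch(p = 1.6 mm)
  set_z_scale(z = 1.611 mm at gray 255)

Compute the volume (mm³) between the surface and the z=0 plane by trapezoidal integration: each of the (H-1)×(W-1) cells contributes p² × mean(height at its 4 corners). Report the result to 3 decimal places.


height_mm = gray/255 × 1.611; cell vol = 1.6² × mean(4 corners)
unit = 1.6² × 1.611 / (4×255) = 0.00404329 mm³ per gray-sum
row 0: Σ corner-gray over 15 cells = 8582  → 34.6996
row 1: Σ corner-gray over 15 cells = 8417  → 34.0324
row 2: Σ corner-gray over 15 cells = 8398  → 33.9556
row 3: Σ corner-gray over 15 cells = 8311  → 33.6038
row 4: Σ corner-gray over 15 cells = 7919  → 32.0188
row 5: Σ corner-gray over 15 cells = 6757  → 27.3205
row 6: Σ corner-gray over 15 cells = 6452  → 26.0873
row 7: Σ corner-gray over 15 cells = 7852  → 31.7479
row 8: Σ corner-gray over 15 cells = 8699  → 35.1726
row 9: Σ corner-gray over 15 cells = 7567  → 30.5956
row 10: Σ corner-gray over 15 cells = 6495  → 26.2612
row 11: Σ corner-gray over 15 cells = 6680  → 27.0092
row 12: Σ corner-gray over 15 cells = 7180  → 29.0309
row 13: Σ corner-gray over 15 cells = 7439  → 30.0781
Σ rows: total corner-gray = 106748  → 431.6136 mm³

431.614


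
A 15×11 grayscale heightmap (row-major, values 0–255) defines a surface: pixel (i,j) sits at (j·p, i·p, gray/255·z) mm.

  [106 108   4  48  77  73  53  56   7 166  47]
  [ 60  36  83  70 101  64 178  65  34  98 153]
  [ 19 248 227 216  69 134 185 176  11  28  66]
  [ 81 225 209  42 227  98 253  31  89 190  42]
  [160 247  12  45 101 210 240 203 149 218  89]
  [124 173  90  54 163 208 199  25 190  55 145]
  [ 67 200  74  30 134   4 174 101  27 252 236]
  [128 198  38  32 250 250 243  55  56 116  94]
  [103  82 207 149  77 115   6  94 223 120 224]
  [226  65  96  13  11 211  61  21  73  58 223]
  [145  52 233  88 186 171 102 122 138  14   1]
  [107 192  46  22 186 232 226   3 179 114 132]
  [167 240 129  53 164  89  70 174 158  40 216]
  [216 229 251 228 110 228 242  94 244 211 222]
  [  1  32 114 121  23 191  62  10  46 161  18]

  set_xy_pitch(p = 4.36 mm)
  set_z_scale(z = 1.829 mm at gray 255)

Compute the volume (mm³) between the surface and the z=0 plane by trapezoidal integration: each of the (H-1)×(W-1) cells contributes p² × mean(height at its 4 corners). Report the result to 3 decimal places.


height_mm = gray/255 × 1.829; cell vol = 4.36² × mean(4 corners)
unit = 4.36² × 1.829 / (4×255) = 0.0340868 mm³ per gray-sum
row 0: Σ corner-gray over 10 cells = 3008  → 102.5332
row 1: Σ corner-gray over 10 cells = 4344  → 148.0732
row 2: Σ corner-gray over 10 cells = 5524  → 188.2956
row 3: Σ corner-gray over 10 cells = 5950  → 202.8166
row 4: Σ corner-gray over 10 cells = 5682  → 193.6813
row 5: Σ corner-gray over 10 cells = 4878  → 166.2755
row 6: Σ corner-gray over 10 cells = 4993  → 170.1955
row 7: Σ corner-gray over 10 cells = 5171  → 176.2630
row 8: Σ corner-gray over 10 cells = 4140  → 141.1194
row 9: Σ corner-gray over 10 cells = 4025  → 137.1995
row 10: Σ corner-gray over 10 cells = 4997  → 170.3318
row 11: Σ corner-gray over 10 cells = 5256  → 179.1603
row 12: Σ corner-gray over 10 cells = 6729  → 229.3702
row 13: Σ corner-gray over 10 cells = 5651  → 192.6246
Σ rows: total corner-gray = 70348  → 2397.9398 mm³

2397.940


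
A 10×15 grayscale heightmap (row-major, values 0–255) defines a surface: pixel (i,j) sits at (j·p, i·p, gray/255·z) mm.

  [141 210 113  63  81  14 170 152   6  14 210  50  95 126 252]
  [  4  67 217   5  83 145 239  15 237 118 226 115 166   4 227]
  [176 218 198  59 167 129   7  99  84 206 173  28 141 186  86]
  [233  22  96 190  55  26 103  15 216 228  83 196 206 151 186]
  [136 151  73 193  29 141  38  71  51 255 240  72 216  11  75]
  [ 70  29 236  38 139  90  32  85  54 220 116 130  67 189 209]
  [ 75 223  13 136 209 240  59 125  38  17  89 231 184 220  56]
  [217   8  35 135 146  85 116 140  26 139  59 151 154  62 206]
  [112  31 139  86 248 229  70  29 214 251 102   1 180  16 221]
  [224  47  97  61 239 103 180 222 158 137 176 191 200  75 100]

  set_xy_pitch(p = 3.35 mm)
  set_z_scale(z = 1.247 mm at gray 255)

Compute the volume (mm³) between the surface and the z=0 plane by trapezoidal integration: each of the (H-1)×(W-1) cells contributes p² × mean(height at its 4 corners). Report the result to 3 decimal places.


847.337

height_mm = gray/255 × 1.247; cell vol = 3.35² × mean(4 corners)
unit = 3.35² × 1.247 / (4×255) = 0.0137201 mm³ per gray-sum
row 0: Σ corner-gray over 14 cells = 6506  → 89.2627
row 1: Σ corner-gray over 14 cells = 7157  → 98.1944
row 2: Σ corner-gray over 14 cells = 7245  → 99.4018
row 3: Σ corner-gray over 14 cells = 6886  → 94.4763
row 4: Σ corner-gray over 14 cells = 6422  → 88.1102
row 5: Σ corner-gray over 14 cells = 6828  → 93.6805
row 6: Σ corner-gray over 14 cells = 6634  → 91.0189
row 7: Σ corner-gray over 14 cells = 6460  → 88.6316
row 8: Σ corner-gray over 14 cells = 7621  → 104.5605
Σ rows: total corner-gray = 61759  → 847.3370 mm³


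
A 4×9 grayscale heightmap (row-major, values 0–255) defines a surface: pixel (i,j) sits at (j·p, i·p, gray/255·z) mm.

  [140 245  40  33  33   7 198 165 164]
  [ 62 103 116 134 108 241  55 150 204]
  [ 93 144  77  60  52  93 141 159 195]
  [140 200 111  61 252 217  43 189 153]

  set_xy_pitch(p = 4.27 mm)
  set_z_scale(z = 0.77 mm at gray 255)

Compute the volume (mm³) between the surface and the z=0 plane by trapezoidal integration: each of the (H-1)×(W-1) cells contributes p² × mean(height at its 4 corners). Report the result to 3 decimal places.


162.760

height_mm = gray/255 × 0.77; cell vol = 4.27² × mean(4 corners)
unit = 4.27² × 0.77 / (4×255) = 0.0137641 mm³ per gray-sum
row 0: Σ corner-gray over 8 cells = 3826  → 52.6613
row 1: Σ corner-gray over 8 cells = 3820  → 52.5787
row 2: Σ corner-gray over 8 cells = 4179  → 57.5200
Σ rows: total corner-gray = 11825  → 162.7599 mm³


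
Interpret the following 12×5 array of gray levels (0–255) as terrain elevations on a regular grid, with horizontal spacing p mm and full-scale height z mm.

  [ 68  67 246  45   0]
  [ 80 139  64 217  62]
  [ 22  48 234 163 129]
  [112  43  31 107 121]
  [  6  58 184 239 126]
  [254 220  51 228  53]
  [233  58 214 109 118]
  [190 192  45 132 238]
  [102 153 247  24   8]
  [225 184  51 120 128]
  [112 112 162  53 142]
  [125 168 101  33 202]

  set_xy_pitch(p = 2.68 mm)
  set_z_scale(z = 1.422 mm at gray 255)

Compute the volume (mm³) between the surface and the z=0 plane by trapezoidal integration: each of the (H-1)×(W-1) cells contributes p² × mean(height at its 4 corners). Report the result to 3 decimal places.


221.941

height_mm = gray/255 × 1.422; cell vol = 2.68² × mean(4 corners)
unit = 2.68² × 1.422 / (4×255) = 0.0100131 mm³ per gray-sum
row 0: Σ corner-gray over 4 cells = 1766  → 17.6832
row 1: Σ corner-gray over 4 cells = 2023  → 20.2565
row 2: Σ corner-gray over 4 cells = 1636  → 16.3814
row 3: Σ corner-gray over 4 cells = 1689  → 16.9121
row 4: Σ corner-gray over 4 cells = 2399  → 24.0215
row 5: Σ corner-gray over 4 cells = 2418  → 24.2117
row 6: Σ corner-gray over 4 cells = 2279  → 22.8199
row 7: Σ corner-gray over 4 cells = 2124  → 21.2678
row 8: Σ corner-gray over 4 cells = 2021  → 20.2365
row 9: Σ corner-gray over 4 cells = 1971  → 19.7358
row 10: Σ corner-gray over 4 cells = 1839  → 18.4141
Σ rows: total corner-gray = 22165  → 221.9406 mm³


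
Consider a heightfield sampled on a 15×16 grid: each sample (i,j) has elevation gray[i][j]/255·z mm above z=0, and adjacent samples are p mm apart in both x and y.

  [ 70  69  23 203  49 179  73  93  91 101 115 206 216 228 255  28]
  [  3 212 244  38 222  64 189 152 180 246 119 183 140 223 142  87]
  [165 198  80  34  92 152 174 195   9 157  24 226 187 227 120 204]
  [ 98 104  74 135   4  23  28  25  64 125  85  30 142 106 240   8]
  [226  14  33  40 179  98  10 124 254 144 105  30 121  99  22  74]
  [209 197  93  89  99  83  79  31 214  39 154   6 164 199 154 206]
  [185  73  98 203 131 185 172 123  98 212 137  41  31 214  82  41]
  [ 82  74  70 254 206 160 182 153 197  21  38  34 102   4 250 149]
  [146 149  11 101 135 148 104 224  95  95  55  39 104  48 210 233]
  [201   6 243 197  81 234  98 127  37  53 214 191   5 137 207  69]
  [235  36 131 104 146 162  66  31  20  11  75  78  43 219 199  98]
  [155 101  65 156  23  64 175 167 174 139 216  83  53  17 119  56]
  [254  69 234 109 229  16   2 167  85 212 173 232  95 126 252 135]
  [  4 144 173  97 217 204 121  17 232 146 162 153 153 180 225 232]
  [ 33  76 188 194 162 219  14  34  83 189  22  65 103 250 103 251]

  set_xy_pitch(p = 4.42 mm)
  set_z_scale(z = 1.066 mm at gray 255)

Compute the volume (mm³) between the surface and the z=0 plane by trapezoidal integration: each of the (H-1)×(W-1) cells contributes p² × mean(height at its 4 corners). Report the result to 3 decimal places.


2119.618

height_mm = gray/255 × 1.066; cell vol = 4.42² × mean(4 corners)
unit = 4.42² × 1.066 / (4×255) = 0.0204175 mm³ per gray-sum
row 0: Σ corner-gray over 15 cells = 8698  → 177.5910
row 1: Σ corner-gray over 15 cells = 8917  → 182.0624
row 2: Σ corner-gray over 15 cells = 6595  → 134.6531
row 3: Σ corner-gray over 15 cells = 5322  → 108.6617
row 4: Σ corner-gray over 15 cells = 6463  → 131.9580
row 5: Σ corner-gray over 15 cells = 7443  → 151.9671
row 6: Σ corner-gray over 15 cells = 7547  → 154.0905
row 7: Σ corner-gray over 15 cells = 7136  → 145.6989
row 8: Σ corner-gray over 15 cells = 7345  → 149.9662
row 9: Σ corner-gray over 15 cells = 6905  → 140.9825
row 10: Σ corner-gray over 15 cells = 6290  → 128.4258
row 11: Σ corner-gray over 15 cells = 7706  → 157.3369
row 12: Σ corner-gray over 15 cells = 9075  → 185.2884
row 13: Σ corner-gray over 15 cells = 8372  → 170.9349
Σ rows: total corner-gray = 103814  → 2119.6175 mm³


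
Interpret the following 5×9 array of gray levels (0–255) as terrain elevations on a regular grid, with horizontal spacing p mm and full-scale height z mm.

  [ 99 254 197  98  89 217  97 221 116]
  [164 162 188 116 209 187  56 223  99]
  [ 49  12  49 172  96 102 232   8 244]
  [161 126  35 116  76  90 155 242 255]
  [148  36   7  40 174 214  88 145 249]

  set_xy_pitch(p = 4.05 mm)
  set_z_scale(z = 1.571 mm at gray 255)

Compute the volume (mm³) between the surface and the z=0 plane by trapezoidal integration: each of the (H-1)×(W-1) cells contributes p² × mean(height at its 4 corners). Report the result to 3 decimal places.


427.401

height_mm = gray/255 × 1.571; cell vol = 4.05² × mean(4 corners)
unit = 4.05² × 1.571 / (4×255) = 0.0252631 mm³ per gray-sum
row 0: Σ corner-gray over 8 cells = 5106  → 128.9932
row 1: Σ corner-gray over 8 cells = 4180  → 105.5996
row 2: Σ corner-gray over 8 cells = 3731  → 94.2565
row 3: Σ corner-gray over 8 cells = 3901  → 98.5512
Σ rows: total corner-gray = 16918  → 427.4006 mm³


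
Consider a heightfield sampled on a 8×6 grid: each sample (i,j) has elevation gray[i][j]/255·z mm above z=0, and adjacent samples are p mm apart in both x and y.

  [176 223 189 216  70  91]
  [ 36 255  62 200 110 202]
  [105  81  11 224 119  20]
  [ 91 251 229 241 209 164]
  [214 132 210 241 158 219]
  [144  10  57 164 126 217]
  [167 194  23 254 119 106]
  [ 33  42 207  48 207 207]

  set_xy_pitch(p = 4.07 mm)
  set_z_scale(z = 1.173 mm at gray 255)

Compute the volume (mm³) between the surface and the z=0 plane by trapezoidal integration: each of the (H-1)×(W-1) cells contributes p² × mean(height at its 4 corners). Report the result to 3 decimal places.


400.061

height_mm = gray/255 × 1.173; cell vol = 4.07² × mean(4 corners)
unit = 4.07² × 1.173 / (4×255) = 0.0190496 mm³ per gray-sum
row 0: Σ corner-gray over 5 cells = 3155  → 60.1016
row 1: Σ corner-gray over 5 cells = 2487  → 47.3764
row 2: Σ corner-gray over 5 cells = 3110  → 59.2444
row 3: Σ corner-gray over 5 cells = 4030  → 76.7700
row 4: Σ corner-gray over 5 cells = 2990  → 56.9584
row 5: Σ corner-gray over 5 cells = 2528  → 48.1575
row 6: Σ corner-gray over 5 cells = 2701  → 51.4531
Σ rows: total corner-gray = 21001  → 400.0614 mm³


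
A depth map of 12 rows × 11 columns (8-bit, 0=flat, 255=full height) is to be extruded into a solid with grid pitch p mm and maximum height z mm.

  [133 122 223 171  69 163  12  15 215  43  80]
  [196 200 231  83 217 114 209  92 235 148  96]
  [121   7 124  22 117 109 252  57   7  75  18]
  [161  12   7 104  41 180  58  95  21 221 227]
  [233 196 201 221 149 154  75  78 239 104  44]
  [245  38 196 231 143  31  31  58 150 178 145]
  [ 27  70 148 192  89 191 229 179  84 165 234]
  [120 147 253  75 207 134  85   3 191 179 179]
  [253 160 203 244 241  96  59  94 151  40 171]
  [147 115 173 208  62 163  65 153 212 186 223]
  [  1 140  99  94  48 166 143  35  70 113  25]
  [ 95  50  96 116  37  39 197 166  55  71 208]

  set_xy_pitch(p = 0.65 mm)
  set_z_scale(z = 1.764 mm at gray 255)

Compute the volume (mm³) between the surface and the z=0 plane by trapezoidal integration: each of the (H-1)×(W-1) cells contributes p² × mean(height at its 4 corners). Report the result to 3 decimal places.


height_mm = gray/255 × 1.764; cell vol = 0.65² × mean(4 corners)
unit = 0.65² × 1.764 / (4×255) = 0.000730676 mm³ per gray-sum
row 0: Σ corner-gray over 10 cells = 5629  → 4.1130
row 1: Σ corner-gray over 10 cells = 5029  → 3.6746
row 2: Σ corner-gray over 10 cells = 3545  → 2.5902
row 3: Σ corner-gray over 10 cells = 4977  → 3.6366
row 4: Σ corner-gray over 10 cells = 5613  → 4.1013
row 5: Σ corner-gray over 10 cells = 5457  → 3.9873
row 6: Σ corner-gray over 10 cells = 5802  → 4.2394
row 7: Σ corner-gray over 10 cells = 5847  → 4.2723
row 8: Σ corner-gray over 10 cells = 6044  → 4.4162
row 9: Σ corner-gray over 10 cells = 4886  → 3.5701
row 10: Σ corner-gray over 10 cells = 3799  → 2.7758
Σ rows: total corner-gray = 56628  → 41.3767 mm³

41.377


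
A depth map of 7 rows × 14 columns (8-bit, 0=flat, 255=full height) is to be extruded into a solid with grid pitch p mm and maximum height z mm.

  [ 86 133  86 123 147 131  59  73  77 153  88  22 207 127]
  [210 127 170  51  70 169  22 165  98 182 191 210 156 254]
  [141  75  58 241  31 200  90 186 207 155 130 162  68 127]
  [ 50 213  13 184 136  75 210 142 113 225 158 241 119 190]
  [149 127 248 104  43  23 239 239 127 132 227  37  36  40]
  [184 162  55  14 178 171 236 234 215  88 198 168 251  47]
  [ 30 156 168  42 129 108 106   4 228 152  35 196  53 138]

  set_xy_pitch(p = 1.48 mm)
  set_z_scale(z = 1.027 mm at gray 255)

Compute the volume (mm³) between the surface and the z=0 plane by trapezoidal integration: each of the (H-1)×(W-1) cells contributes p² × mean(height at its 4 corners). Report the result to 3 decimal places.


94.606

height_mm = gray/255 × 1.027; cell vol = 1.48² × mean(4 corners)
unit = 1.48² × 1.027 / (4×255) = 0.00220543 mm³ per gray-sum
row 0: Σ corner-gray over 13 cells = 6497  → 14.3287
row 1: Σ corner-gray over 13 cells = 7160  → 15.7909
row 2: Σ corner-gray over 13 cells = 7372  → 16.2584
row 3: Σ corner-gray over 13 cells = 7251  → 15.9916
row 4: Σ corner-gray over 13 cells = 7524  → 16.5937
row 5: Σ corner-gray over 13 cells = 7093  → 15.6431
Σ rows: total corner-gray = 42897  → 94.6064 mm³


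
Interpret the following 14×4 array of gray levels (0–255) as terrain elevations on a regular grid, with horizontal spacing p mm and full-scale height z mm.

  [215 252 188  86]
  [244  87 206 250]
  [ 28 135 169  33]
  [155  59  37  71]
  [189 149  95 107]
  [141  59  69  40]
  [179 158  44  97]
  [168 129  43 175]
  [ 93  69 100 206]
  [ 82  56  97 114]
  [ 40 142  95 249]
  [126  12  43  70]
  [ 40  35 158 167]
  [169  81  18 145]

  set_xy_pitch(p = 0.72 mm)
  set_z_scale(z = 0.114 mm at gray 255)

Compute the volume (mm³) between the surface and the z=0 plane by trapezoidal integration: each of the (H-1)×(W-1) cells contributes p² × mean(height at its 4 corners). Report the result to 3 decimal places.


height_mm = gray/255 × 0.114; cell vol = 0.72² × mean(4 corners)
unit = 0.72² × 0.114 / (4×255) = 5.79388e-05 mm³ per gray-sum
row 0: Σ corner-gray over 3 cells = 2261  → 0.1310
row 1: Σ corner-gray over 3 cells = 1749  → 0.1013
row 2: Σ corner-gray over 3 cells = 1087  → 0.0630
row 3: Σ corner-gray over 3 cells = 1202  → 0.0696
row 4: Σ corner-gray over 3 cells = 1221  → 0.0707
row 5: Σ corner-gray over 3 cells = 1117  → 0.0647
row 6: Σ corner-gray over 3 cells = 1367  → 0.0792
row 7: Σ corner-gray over 3 cells = 1324  → 0.0767
row 8: Σ corner-gray over 3 cells = 1139  → 0.0660
row 9: Σ corner-gray over 3 cells = 1265  → 0.0733
row 10: Σ corner-gray over 3 cells = 1069  → 0.0619
row 11: Σ corner-gray over 3 cells = 899  → 0.0521
row 12: Σ corner-gray over 3 cells = 1105  → 0.0640
Σ rows: total corner-gray = 16805  → 0.9737 mm³

0.974


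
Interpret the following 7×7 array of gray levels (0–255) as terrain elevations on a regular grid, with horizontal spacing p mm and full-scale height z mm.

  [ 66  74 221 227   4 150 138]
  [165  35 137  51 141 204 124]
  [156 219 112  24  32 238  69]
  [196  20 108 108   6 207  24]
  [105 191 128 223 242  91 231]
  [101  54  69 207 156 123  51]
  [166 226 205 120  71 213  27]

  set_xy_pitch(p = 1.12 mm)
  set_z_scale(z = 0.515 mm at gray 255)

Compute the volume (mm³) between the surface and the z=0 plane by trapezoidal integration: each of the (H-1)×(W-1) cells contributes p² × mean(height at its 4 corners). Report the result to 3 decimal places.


11.633

height_mm = gray/255 × 0.515; cell vol = 1.12² × mean(4 corners)
unit = 1.12² × 0.515 / (4×255) = 0.000633349 mm³ per gray-sum
row 0: Σ corner-gray over 6 cells = 2981  → 1.8880
row 1: Σ corner-gray over 6 cells = 2900  → 1.8367
row 2: Σ corner-gray over 6 cells = 2593  → 1.6423
row 3: Σ corner-gray over 6 cells = 3204  → 2.0293
row 4: Σ corner-gray over 6 cells = 3456  → 2.1889
row 5: Σ corner-gray over 6 cells = 3233  → 2.0476
Σ rows: total corner-gray = 18367  → 11.6327 mm³


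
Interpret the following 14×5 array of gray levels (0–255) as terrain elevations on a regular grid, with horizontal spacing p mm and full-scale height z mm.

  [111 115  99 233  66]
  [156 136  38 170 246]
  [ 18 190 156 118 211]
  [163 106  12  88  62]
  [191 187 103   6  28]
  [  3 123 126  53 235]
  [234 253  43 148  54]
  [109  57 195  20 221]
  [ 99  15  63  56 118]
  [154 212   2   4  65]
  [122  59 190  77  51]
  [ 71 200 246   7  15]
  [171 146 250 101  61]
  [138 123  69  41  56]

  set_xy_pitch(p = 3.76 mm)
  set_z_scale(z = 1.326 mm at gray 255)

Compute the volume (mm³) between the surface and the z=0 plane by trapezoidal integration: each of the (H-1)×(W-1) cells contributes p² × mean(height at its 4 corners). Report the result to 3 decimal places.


height_mm = gray/255 × 1.326; cell vol = 3.76² × mean(4 corners)
unit = 3.76² × 1.326 / (4×255) = 0.0183789 mm³ per gray-sum
row 0: Σ corner-gray over 4 cells = 2161  → 39.7168
row 1: Σ corner-gray over 4 cells = 2247  → 41.2973
row 2: Σ corner-gray over 4 cells = 1794  → 32.9717
row 3: Σ corner-gray over 4 cells = 1448  → 26.6126
row 4: Σ corner-gray over 4 cells = 1653  → 30.3803
row 5: Σ corner-gray over 4 cells = 2018  → 37.0886
row 6: Σ corner-gray over 4 cells = 2050  → 37.6767
row 7: Σ corner-gray over 4 cells = 1359  → 24.9769
row 8: Σ corner-gray over 4 cells = 1140  → 20.9519
row 9: Σ corner-gray over 4 cells = 1480  → 27.2007
row 10: Σ corner-gray over 4 cells = 1817  → 33.3944
row 11: Σ corner-gray over 4 cells = 2218  → 40.7644
row 12: Σ corner-gray over 4 cells = 1886  → 34.6626
Σ rows: total corner-gray = 23271  → 427.6949 mm³

427.695


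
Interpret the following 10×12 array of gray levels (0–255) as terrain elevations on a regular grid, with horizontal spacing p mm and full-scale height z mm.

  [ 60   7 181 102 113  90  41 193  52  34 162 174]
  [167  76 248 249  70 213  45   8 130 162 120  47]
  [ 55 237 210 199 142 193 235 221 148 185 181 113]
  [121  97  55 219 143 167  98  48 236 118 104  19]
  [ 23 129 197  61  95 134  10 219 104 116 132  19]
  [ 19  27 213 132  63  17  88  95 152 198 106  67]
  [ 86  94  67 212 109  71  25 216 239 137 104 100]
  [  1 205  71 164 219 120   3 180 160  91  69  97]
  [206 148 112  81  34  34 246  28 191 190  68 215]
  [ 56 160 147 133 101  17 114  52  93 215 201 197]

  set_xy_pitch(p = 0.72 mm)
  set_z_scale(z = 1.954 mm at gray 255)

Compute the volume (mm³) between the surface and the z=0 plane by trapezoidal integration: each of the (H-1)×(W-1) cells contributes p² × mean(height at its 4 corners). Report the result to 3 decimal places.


height_mm = gray/255 × 1.954; cell vol = 0.72² × mean(4 corners)
unit = 0.72² × 1.954 / (4×255) = 0.000993092 mm³ per gray-sum
row 0: Σ corner-gray over 11 cells = 5040  → 5.0052
row 1: Σ corner-gray over 11 cells = 6926  → 6.8782
row 2: Σ corner-gray over 11 cells = 6780  → 6.7332
row 3: Σ corner-gray over 11 cells = 5146  → 5.1105
row 4: Σ corner-gray over 11 cells = 4704  → 4.6715
row 5: Σ corner-gray over 11 cells = 5002  → 4.9674
row 6: Σ corner-gray over 11 cells = 5396  → 5.3587
row 7: Σ corner-gray over 11 cells = 5347  → 5.3101
row 8: Σ corner-gray over 11 cells = 5404  → 5.3667
Σ rows: total corner-gray = 49745  → 49.4013 mm³

49.401


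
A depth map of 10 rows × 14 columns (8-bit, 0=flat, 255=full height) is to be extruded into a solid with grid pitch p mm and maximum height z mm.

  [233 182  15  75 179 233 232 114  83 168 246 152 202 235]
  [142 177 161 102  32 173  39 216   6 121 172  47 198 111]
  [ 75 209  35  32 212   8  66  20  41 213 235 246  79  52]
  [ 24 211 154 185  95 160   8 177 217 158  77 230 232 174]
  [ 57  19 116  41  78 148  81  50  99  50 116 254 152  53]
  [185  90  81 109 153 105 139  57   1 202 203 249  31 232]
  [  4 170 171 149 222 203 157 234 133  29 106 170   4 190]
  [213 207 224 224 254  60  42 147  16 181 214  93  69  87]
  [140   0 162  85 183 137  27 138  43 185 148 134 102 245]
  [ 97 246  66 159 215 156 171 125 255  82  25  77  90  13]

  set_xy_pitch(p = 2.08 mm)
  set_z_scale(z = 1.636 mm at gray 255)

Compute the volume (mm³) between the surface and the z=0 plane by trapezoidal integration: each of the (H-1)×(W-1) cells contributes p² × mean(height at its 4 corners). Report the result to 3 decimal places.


419.170

height_mm = gray/255 × 1.636; cell vol = 2.08² × mean(4 corners)
unit = 2.08² × 1.636 / (4×255) = 0.00693921 mm³ per gray-sum
row 0: Σ corner-gray over 13 cells = 7371  → 51.1489
row 1: Σ corner-gray over 13 cells = 6060  → 42.0516
row 2: Σ corner-gray over 13 cells = 6925  → 48.0540
row 3: Σ corner-gray over 13 cells = 6524  → 45.2714
row 4: Σ corner-gray over 13 cells = 5775  → 40.0739
row 5: Σ corner-gray over 13 cells = 6947  → 48.2067
row 6: Σ corner-gray over 13 cells = 7452  → 51.7110
row 7: Σ corner-gray over 13 cells = 6835  → 47.4295
row 8: Σ corner-gray over 13 cells = 6517  → 45.2228
Σ rows: total corner-gray = 60406  → 419.1697 mm³


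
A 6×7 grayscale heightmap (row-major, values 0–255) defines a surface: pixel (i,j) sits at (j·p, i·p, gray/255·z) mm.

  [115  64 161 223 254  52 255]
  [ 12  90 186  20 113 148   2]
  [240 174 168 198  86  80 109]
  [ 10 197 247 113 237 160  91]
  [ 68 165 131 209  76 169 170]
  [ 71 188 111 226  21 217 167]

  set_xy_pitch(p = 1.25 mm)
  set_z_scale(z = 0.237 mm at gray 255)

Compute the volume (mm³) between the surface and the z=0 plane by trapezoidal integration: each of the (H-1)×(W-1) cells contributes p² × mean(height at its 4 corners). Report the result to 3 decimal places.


6.141

height_mm = gray/255 × 0.237; cell vol = 1.25² × mean(4 corners)
unit = 1.25² × 0.237 / (4×255) = 0.000363051 mm³ per gray-sum
row 0: Σ corner-gray over 6 cells = 3006  → 1.0913
row 1: Σ corner-gray over 6 cells = 2889  → 1.0489
row 2: Σ corner-gray over 6 cells = 3770  → 1.3687
row 3: Σ corner-gray over 6 cells = 3747  → 1.3604
row 4: Σ corner-gray over 6 cells = 3502  → 1.2714
Σ rows: total corner-gray = 16914  → 6.1407 mm³


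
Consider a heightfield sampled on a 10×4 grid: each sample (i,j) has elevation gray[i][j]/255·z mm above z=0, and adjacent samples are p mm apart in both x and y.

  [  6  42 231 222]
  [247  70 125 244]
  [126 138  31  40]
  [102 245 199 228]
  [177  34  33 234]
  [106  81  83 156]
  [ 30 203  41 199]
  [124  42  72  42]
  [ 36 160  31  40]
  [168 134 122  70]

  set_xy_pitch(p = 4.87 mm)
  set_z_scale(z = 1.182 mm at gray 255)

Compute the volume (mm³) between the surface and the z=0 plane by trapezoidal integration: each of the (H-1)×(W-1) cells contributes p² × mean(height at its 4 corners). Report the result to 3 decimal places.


333.597

height_mm = gray/255 × 1.182; cell vol = 4.87² × mean(4 corners)
unit = 4.87² × 1.182 / (4×255) = 0.0274837 mm³ per gray-sum
row 0: Σ corner-gray over 3 cells = 1655  → 45.4855
row 1: Σ corner-gray over 3 cells = 1385  → 38.0649
row 2: Σ corner-gray over 3 cells = 1722  → 47.3269
row 3: Σ corner-gray over 3 cells = 1763  → 48.4538
row 4: Σ corner-gray over 3 cells = 1135  → 31.1940
row 5: Σ corner-gray over 3 cells = 1307  → 35.9212
row 6: Σ corner-gray over 3 cells = 1111  → 30.5344
row 7: Σ corner-gray over 3 cells = 852  → 23.4161
row 8: Σ corner-gray over 3 cells = 1208  → 33.2003
Σ rows: total corner-gray = 12138  → 333.5972 mm³


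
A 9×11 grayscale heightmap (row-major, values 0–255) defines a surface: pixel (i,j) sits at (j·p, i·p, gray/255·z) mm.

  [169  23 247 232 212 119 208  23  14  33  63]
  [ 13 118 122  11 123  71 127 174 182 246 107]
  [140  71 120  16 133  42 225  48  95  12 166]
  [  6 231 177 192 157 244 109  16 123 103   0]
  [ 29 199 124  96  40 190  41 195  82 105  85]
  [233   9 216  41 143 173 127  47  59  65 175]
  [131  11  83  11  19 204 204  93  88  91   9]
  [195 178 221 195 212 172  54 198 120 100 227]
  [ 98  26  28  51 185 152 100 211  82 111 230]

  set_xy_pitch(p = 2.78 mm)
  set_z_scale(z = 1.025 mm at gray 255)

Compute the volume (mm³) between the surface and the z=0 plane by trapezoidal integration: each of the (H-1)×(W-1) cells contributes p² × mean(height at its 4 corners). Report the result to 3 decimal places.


height_mm = gray/255 × 1.025; cell vol = 2.78² × mean(4 corners)
unit = 2.78² × 1.025 / (4×255) = 0.00776628 mm³ per gray-sum
row 0: Σ corner-gray over 10 cells = 4922  → 38.2257
row 1: Σ corner-gray over 10 cells = 4298  → 33.3795
row 2: Σ corner-gray over 10 cells = 4540  → 35.2589
row 3: Σ corner-gray over 10 cells = 4968  → 38.5829
row 4: Σ corner-gray over 10 cells = 4426  → 34.3736
row 5: Σ corner-gray over 10 cells = 3916  → 30.4128
row 6: Σ corner-gray over 10 cells = 5070  → 39.3751
row 7: Σ corner-gray over 10 cells = 5542  → 43.0407
Σ rows: total corner-gray = 37682  → 292.6491 mm³

292.649


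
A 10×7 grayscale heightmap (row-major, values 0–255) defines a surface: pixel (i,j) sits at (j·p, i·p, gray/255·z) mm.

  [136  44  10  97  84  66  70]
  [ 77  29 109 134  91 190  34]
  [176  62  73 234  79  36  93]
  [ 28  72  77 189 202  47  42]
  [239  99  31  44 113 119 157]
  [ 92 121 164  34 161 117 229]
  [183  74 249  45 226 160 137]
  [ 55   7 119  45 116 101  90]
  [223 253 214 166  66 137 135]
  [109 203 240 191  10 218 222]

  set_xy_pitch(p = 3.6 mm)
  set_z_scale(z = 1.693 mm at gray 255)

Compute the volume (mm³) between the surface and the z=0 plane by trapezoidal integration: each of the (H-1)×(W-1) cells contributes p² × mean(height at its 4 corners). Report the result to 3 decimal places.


543.434

height_mm = gray/255 × 1.693; cell vol = 3.6² × mean(4 corners)
unit = 3.6² × 1.693 / (4×255) = 0.0215111 mm³ per gray-sum
row 0: Σ corner-gray over 6 cells = 2025  → 43.5599
row 1: Σ corner-gray over 6 cells = 2454  → 52.7881
row 2: Σ corner-gray over 6 cells = 2481  → 53.3689
row 3: Σ corner-gray over 6 cells = 2452  → 52.7451
row 4: Σ corner-gray over 6 cells = 2723  → 58.5746
row 5: Σ corner-gray over 6 cells = 3343  → 71.9115
row 6: Σ corner-gray over 6 cells = 2749  → 59.1339
row 7: Σ corner-gray over 6 cells = 2951  → 63.4791
row 8: Σ corner-gray over 6 cells = 4085  → 87.8727
Σ rows: total corner-gray = 25263  → 543.4339 mm³


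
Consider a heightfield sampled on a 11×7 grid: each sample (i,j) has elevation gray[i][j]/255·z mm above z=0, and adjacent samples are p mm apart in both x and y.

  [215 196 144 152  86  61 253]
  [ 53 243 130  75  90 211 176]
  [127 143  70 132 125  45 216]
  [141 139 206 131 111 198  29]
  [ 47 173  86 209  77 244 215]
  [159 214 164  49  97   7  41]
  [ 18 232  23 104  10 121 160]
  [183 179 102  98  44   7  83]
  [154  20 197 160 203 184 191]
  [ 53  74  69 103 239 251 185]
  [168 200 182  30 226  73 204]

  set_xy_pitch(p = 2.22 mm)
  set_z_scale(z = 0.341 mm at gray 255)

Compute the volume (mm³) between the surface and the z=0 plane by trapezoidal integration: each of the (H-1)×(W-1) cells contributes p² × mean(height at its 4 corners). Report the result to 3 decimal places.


51.337

height_mm = gray/255 × 0.341; cell vol = 2.22² × mean(4 corners)
unit = 2.22² × 0.341 / (4×255) = 0.00164763 mm³ per gray-sum
row 0: Σ corner-gray over 6 cells = 3473  → 5.7222
row 1: Σ corner-gray over 6 cells = 3100  → 5.1077
row 2: Σ corner-gray over 6 cells = 3113  → 5.1291
row 3: Σ corner-gray over 6 cells = 3580  → 5.8985
row 4: Σ corner-gray over 6 cells = 3102  → 5.1110
row 5: Σ corner-gray over 6 cells = 2420  → 3.9873
row 6: Σ corner-gray over 6 cells = 2284  → 3.7632
row 7: Σ corner-gray over 6 cells = 2999  → 4.9412
row 8: Σ corner-gray over 6 cells = 3583  → 5.9035
row 9: Σ corner-gray over 6 cells = 3504  → 5.7733
Σ rows: total corner-gray = 31158  → 51.3369 mm³


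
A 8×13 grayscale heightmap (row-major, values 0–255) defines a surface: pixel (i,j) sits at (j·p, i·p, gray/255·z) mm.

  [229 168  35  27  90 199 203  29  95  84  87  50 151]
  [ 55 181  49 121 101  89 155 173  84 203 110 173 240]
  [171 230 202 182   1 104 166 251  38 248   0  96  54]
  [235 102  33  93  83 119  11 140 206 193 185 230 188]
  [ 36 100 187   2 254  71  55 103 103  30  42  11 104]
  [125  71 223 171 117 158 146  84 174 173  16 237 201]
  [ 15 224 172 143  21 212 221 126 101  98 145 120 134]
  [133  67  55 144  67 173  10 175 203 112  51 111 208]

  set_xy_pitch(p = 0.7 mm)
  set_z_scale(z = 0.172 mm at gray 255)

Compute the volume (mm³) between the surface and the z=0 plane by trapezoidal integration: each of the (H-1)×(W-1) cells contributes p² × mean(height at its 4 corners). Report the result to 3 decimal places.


3.483

height_mm = gray/255 × 0.172; cell vol = 0.7² × mean(4 corners)
unit = 0.7² × 0.172 / (4×255) = 8.26275e-05 mm³ per gray-sum
row 0: Σ corner-gray over 12 cells = 5687  → 0.4699
row 1: Σ corner-gray over 12 cells = 6434  → 0.5316
row 2: Σ corner-gray over 12 cells = 6474  → 0.5349
row 3: Σ corner-gray over 12 cells = 5269  → 0.4354
row 4: Σ corner-gray over 12 cells = 5522  → 0.4563
row 5: Σ corner-gray over 12 cells = 6781  → 0.5603
row 6: Σ corner-gray over 12 cells = 5992  → 0.4951
Σ rows: total corner-gray = 42159  → 3.4835 mm³


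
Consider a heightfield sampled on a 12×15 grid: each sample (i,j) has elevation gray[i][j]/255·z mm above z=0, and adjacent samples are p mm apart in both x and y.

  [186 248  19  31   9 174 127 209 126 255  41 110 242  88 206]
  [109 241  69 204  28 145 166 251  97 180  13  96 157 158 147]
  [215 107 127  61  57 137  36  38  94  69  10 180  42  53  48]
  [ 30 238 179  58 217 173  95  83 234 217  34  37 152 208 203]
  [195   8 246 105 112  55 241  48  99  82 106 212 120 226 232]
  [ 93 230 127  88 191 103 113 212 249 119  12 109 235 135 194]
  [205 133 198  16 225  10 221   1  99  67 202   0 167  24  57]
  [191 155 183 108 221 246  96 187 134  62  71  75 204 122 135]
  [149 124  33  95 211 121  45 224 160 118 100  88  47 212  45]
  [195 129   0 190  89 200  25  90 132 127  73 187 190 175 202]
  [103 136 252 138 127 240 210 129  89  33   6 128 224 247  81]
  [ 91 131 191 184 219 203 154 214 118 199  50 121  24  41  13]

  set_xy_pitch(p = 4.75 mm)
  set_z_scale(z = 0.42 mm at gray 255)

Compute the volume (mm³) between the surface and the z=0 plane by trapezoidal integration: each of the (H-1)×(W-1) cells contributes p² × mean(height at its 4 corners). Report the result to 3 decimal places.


height_mm = gray/255 × 0.42; cell vol = 4.75² × mean(4 corners)
unit = 4.75² × 0.42 / (4×255) = 0.00929044 mm³ per gray-sum
row 0: Σ corner-gray over 14 cells = 7616  → 70.7560
row 1: Σ corner-gray over 14 cells = 6151  → 57.1455
row 2: Σ corner-gray over 14 cells = 6368  → 59.1615
row 3: Σ corner-gray over 14 cells = 7830  → 72.7442
row 4: Σ corner-gray over 14 cells = 7880  → 73.2087
row 5: Σ corner-gray over 14 cells = 7121  → 66.1572
row 6: Σ corner-gray over 14 cells = 7042  → 65.4233
row 7: Σ corner-gray over 14 cells = 7404  → 68.7864
row 8: Σ corner-gray over 14 cells = 6961  → 64.6708
row 9: Σ corner-gray over 14 cells = 7713  → 71.6572
row 10: Σ corner-gray over 14 cells = 7904  → 73.4316
Σ rows: total corner-gray = 79990  → 743.1424 mm³

743.142


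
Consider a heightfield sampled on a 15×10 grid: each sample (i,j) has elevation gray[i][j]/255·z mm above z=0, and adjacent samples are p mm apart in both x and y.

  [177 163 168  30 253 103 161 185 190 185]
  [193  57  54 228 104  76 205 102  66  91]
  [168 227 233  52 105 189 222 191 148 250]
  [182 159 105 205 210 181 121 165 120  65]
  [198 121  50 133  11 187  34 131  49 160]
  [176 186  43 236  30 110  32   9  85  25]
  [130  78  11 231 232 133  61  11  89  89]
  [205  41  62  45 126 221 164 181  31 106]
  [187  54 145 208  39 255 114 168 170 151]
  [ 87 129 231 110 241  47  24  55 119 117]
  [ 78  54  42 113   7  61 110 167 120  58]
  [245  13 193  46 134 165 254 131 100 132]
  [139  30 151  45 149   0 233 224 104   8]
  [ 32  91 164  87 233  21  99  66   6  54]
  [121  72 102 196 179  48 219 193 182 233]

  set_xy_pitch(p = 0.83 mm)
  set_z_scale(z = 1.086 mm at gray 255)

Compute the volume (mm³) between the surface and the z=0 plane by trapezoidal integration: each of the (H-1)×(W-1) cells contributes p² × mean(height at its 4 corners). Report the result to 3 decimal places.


height_mm = gray/255 × 1.086; cell vol = 0.83² × mean(4 corners)
unit = 0.83² × 1.086 / (4×255) = 0.000733476 mm³ per gray-sum
row 0: Σ corner-gray over 9 cells = 4936  → 3.6204
row 1: Σ corner-gray over 9 cells = 5220  → 3.8287
row 2: Σ corner-gray over 9 cells = 5931  → 4.3502
row 3: Σ corner-gray over 9 cells = 4569  → 3.3513
row 4: Σ corner-gray over 9 cells = 3453  → 2.5327
row 5: Σ corner-gray over 9 cells = 3574  → 2.6214
row 6: Σ corner-gray over 9 cells = 3964  → 2.9075
row 7: Σ corner-gray over 9 cells = 4697  → 3.4451
row 8: Σ corner-gray over 9 cells = 4760  → 3.4913
row 9: Σ corner-gray over 9 cells = 3600  → 2.6405
row 10: Σ corner-gray over 9 cells = 3933  → 2.8848
row 11: Σ corner-gray over 9 cells = 4468  → 3.2772
row 12: Σ corner-gray over 9 cells = 3639  → 2.6691
row 13: Σ corner-gray over 9 cells = 4356  → 3.1950
Σ rows: total corner-gray = 61100  → 44.8154 mm³

44.815
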